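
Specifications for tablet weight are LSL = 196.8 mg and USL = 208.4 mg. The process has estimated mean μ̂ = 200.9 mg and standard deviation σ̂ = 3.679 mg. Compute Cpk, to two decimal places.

0.37

Cpu = (USL − μ̂) / (3σ̂) = (208.4 − 200.9) / (3 × 3.679) = 0.6795; Cpl = (μ̂ − LSL) / (3σ̂) = (200.9 − 196.8) / (3 × 3.679) = 0.3715; Cpk = min(Cpu, Cpl) = 0.3715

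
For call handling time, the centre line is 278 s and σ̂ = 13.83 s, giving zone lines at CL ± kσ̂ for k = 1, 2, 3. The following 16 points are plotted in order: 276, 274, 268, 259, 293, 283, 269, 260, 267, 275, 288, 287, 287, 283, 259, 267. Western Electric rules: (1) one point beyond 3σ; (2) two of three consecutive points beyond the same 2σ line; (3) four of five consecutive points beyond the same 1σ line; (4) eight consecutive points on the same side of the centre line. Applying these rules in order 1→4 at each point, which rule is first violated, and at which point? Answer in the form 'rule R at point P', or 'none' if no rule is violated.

Zone of each point (C = within 1σ̂, B = 1σ̂–2σ̂, A = 2σ̂–3σ̂, * = beyond 3σ̂; sign = side of CL): 1:-C, 2:-C, 3:-C, 4:-B, 5:+B, 6:+C, 7:-C, 8:-B, 9:-C, 10:-C, 11:+C, 12:+C, 13:+C, 14:+C, 15:-B, 16:-C
No rule fires across all 16 points.

none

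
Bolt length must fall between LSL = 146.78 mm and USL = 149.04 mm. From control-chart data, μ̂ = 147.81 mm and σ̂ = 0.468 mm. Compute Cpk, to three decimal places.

0.734

Cpu = (USL − μ̂) / (3σ̂) = (149.04 − 147.81) / (3 × 0.468) = 0.8761; Cpl = (μ̂ − LSL) / (3σ̂) = (147.81 − 146.78) / (3 × 0.468) = 0.7336; Cpk = min(Cpu, Cpl) = 0.7336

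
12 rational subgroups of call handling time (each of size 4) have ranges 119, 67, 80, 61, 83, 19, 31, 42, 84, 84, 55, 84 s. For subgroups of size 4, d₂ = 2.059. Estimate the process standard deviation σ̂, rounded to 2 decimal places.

32.74

R̄ = (119 + 67 + 80 + 61 + 83 + 19 + 31 + 42 + 84 + 84 + 55 + 84) / 12 = 67.4167
σ̂ = R̄ / d₂ = 67.4167 / 2.059 = 32.7424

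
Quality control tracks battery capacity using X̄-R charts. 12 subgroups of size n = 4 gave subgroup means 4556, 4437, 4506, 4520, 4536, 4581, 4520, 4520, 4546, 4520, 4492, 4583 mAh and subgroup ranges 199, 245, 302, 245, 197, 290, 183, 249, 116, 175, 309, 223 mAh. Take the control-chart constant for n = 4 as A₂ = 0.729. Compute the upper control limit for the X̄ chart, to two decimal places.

4692.45

X̄̄ = (4556 + 4437 + 4506 + 4520 + 4536 + 4581 + 4520 + 4520 + 4546 + 4520 + 4492 + 4583) / 12 = 54317.0000 / 12 = 4526.4167
R̄ = (199 + 245 + 302 + 245 + 197 + 290 + 183 + 249 + 116 + 175 + 309 + 223) / 12 = 2733.0000 / 12 = 227.7500
UCL = X̄̄ + A₂·R̄ = 4526.4167 + 0.729 × 227.7500 = 4692.4464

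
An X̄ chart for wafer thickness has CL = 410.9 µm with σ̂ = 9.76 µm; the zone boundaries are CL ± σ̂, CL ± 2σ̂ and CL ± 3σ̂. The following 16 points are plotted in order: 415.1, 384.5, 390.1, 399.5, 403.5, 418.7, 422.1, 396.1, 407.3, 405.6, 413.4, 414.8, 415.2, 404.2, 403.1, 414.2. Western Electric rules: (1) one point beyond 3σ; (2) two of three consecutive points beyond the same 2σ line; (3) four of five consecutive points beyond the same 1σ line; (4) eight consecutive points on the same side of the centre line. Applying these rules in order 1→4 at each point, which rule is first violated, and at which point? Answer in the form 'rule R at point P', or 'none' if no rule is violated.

Zone of each point (C = within 1σ̂, B = 1σ̂–2σ̂, A = 2σ̂–3σ̂, * = beyond 3σ̂; sign = side of CL): 1:+C, 2:-A, 3:-A, 4:-B, 5:-C, 6:+C, 7:+B, 8:-B, 9:-C, 10:-C, 11:+C, 12:+C, 13:+C, 14:-C, 15:-C, 16:+C
Rule 2 (two of three consecutive points beyond the same 2σ limit) is satisfied at point 3.

rule 2 at point 3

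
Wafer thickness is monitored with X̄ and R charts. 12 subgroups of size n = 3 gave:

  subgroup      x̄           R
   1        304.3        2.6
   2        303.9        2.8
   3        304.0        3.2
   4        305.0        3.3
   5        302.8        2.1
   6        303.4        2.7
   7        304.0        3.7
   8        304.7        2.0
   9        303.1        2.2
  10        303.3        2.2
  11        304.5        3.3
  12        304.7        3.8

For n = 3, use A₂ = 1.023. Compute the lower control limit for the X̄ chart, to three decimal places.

X̄̄ = (304.3 + 303.9 + 304.0 + 305.0 + 302.8 + 303.4 + 304.0 + 304.7 + 303.1 + 303.3 + 304.5 + 304.7) / 12 = 3647.7000 / 12 = 303.9750
R̄ = (2.6 + 2.8 + 3.2 + 3.3 + 2.1 + 2.7 + 3.7 + 2.0 + 2.2 + 2.2 + 3.3 + 3.8) / 12 = 33.9000 / 12 = 2.8250
LCL = X̄̄ − A₂·R̄ = 303.9750 − 1.023 × 2.8250 = 301.0850

301.085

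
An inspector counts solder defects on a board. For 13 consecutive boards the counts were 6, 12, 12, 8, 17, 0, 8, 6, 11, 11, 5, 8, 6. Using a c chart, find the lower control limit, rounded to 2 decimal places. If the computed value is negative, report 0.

c̄ = (6 + 12 + 12 + 8 + 17 + 0 + 8 + 6 + 11 + 11 + 5 + 8 + 6) / 13 = 110 / 13 = 8.4615
LCL = c̄ − 3√c̄ = 8.4615 − 3 × 2.9089 = -0.2651 → 0 (cannot be negative)

0.00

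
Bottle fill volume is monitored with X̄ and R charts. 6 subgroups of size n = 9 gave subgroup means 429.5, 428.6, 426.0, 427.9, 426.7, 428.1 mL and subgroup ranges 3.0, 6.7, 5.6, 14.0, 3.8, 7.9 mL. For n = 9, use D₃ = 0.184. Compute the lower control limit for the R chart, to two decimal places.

1.26

R̄ = (3.0 + 6.7 + 5.6 + 14.0 + 3.8 + 7.9) / 6 = 41.0000 / 6 = 6.8333
LCL_R = D₃·R̄ = 0.184 × 6.8333 = 1.2573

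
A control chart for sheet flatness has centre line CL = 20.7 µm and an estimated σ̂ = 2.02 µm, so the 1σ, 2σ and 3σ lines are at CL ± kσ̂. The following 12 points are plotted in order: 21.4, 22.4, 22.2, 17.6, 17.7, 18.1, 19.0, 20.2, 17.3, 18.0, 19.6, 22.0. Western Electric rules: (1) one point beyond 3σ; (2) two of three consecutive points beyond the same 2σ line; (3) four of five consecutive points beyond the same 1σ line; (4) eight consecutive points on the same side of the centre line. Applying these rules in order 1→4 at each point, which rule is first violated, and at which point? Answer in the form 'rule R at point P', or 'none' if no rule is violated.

Zone of each point (C = within 1σ̂, B = 1σ̂–2σ̂, A = 2σ̂–3σ̂, * = beyond 3σ̂; sign = side of CL): 1:+C, 2:+C, 3:+C, 4:-B, 5:-B, 6:-B, 7:-C, 8:-C, 9:-B, 10:-B, 11:-C, 12:+C
Rule 4 (eight consecutive points on the same side of the centre line) is satisfied at point 11.

rule 4 at point 11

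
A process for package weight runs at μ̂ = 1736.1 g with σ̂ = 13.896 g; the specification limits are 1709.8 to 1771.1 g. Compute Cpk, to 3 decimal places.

0.631

Cpu = (USL − μ̂) / (3σ̂) = (1771.1 − 1736.1) / (3 × 13.896) = 0.8396; Cpl = (μ̂ − LSL) / (3σ̂) = (1736.1 − 1709.8) / (3 × 13.896) = 0.6309; Cpk = min(Cpu, Cpl) = 0.6309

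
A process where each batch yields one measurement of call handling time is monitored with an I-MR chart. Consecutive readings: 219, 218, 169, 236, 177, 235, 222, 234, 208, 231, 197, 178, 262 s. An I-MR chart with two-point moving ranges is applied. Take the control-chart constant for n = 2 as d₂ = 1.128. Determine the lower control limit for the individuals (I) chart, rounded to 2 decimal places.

115.68

X̄ = (219 + 218 + 169 + 236 + 177 + 235 + 222 + 234 + 208 + 231 + 197 + 178 + 262) / 13 = 214.3077
Moving ranges: 1, 49, 67, 59, 58, 13, 12, 26, 23, 34, 19, 84; M̄R̄ = 445.0000 / 12 = 37.0833
LCL = X̄ − 3·M̄R̄/d₂ = 214.3077 − 3 × 37.0833 / 1.128 = 115.6818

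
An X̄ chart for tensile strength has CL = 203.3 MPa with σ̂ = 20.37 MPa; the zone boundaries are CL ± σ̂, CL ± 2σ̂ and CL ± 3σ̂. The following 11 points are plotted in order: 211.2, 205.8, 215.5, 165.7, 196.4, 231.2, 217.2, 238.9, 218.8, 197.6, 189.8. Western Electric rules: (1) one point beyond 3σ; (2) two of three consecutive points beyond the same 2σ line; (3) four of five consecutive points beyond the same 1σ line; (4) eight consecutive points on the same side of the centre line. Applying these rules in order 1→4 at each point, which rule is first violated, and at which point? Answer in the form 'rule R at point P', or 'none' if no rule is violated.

Zone of each point (C = within 1σ̂, B = 1σ̂–2σ̂, A = 2σ̂–3σ̂, * = beyond 3σ̂; sign = side of CL): 1:+C, 2:+C, 3:+C, 4:-B, 5:-C, 6:+B, 7:+C, 8:+B, 9:+C, 10:-C, 11:-C
No rule fires across all 11 points.

none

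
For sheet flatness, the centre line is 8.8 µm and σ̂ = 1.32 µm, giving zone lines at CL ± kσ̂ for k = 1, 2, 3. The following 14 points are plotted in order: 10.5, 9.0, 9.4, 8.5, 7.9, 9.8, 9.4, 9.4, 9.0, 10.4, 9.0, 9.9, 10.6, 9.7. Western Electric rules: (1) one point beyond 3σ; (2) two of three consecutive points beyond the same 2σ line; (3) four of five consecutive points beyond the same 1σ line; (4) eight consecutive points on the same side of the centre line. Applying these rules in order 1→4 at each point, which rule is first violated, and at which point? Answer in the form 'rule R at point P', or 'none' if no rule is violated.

Zone of each point (C = within 1σ̂, B = 1σ̂–2σ̂, A = 2σ̂–3σ̂, * = beyond 3σ̂; sign = side of CL): 1:+B, 2:+C, 3:+C, 4:-C, 5:-C, 6:+C, 7:+C, 8:+C, 9:+C, 10:+B, 11:+C, 12:+C, 13:+B, 14:+C
Rule 4 (eight consecutive points on the same side of the centre line) is satisfied at point 13.

rule 4 at point 13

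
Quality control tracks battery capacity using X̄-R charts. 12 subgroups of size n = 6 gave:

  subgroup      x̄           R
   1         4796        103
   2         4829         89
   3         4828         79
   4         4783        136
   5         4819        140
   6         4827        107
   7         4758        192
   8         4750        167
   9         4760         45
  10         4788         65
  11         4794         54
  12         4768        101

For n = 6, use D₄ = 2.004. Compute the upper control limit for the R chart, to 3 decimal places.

R̄ = (103 + 89 + 79 + 136 + 140 + 107 + 192 + 167 + 45 + 65 + 54 + 101) / 12 = 1278.0000 / 12 = 106.5000
UCL_R = D₄·R̄ = 2.004 × 106.5000 = 213.4260

213.426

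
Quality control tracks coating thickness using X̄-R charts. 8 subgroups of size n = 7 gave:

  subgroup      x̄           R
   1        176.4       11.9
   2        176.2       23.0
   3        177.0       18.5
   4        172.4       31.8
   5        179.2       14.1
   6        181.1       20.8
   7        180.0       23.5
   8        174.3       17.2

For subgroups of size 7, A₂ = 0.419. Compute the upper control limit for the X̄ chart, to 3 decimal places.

X̄̄ = (176.4 + 176.2 + 177.0 + 172.4 + 179.2 + 181.1 + 180.0 + 174.3) / 8 = 1416.6000 / 8 = 177.0750
R̄ = (11.9 + 23.0 + 18.5 + 31.8 + 14.1 + 20.8 + 23.5 + 17.2) / 8 = 160.8000 / 8 = 20.1000
UCL = X̄̄ + A₂·R̄ = 177.0750 + 0.419 × 20.1000 = 185.4969

185.497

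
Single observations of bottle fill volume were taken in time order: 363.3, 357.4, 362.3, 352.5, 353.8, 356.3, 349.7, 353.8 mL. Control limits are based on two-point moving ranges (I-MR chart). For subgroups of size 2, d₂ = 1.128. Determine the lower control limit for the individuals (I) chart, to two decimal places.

342.80

X̄ = (363.3 + 357.4 + 362.3 + 352.5 + 353.8 + 356.3 + 349.7 + 353.8) / 8 = 356.1375
Moving ranges: 5.9, 4.9, 9.8, 1.3, 2.5, 6.6, 4.1; M̄R̄ = 35.1000 / 7 = 5.0143
LCL = X̄ − 3·M̄R̄/d₂ = 356.1375 − 3 × 5.0143 / 1.128 = 342.8016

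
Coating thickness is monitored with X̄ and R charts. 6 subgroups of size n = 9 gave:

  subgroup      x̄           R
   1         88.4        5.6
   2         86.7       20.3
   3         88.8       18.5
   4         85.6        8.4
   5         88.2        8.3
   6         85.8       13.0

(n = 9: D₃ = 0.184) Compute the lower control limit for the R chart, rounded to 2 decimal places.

2.27

R̄ = (5.6 + 20.3 + 18.5 + 8.4 + 8.3 + 13.0) / 6 = 74.1000 / 6 = 12.3500
LCL_R = D₃·R̄ = 0.184 × 12.3500 = 2.2724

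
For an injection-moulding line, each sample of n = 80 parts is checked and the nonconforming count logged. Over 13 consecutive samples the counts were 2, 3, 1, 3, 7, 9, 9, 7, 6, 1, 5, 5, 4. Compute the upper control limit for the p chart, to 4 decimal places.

0.1390

p̄ = Σdᵢ / (k·n) = 62 / (13 × 80) = 0.05962
UCL = p̄ + 3·√(p̄(1−p̄)/n) = 0.05962 + 3 × √(0.05962×0.94038/80) = 0.05962 + 3 × 0.02647 = 0.13903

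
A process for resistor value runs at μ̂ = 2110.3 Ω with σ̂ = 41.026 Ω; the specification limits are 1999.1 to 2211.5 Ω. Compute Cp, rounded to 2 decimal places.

0.86

Cp = (USL − LSL) / (6σ̂) = (2211.5 − 1999.1) / (6 × 41.026) = 212.4000 / 246.1560 = 0.8629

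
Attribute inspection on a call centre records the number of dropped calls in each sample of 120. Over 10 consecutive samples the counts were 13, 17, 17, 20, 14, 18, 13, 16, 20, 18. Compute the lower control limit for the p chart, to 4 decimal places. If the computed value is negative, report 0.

p̄ = Σdᵢ / (k·n) = 166 / (10 × 120) = 0.13833
LCL = p̄ − 3·√(p̄(1−p̄)/n) = 0.13833 − 3 × 0.03152 = 0.04378

0.0438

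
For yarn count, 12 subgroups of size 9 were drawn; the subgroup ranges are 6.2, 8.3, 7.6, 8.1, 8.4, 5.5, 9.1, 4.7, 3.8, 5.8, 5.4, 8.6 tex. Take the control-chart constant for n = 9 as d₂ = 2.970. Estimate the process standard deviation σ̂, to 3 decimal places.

2.287

R̄ = (6.2 + 8.3 + 7.6 + 8.1 + 8.4 + 5.5 + 9.1 + 4.7 + 3.8 + 5.8 + 5.4 + 8.6) / 12 = 6.7917
σ̂ = R̄ / d₂ = 6.7917 / 2.970 = 2.2868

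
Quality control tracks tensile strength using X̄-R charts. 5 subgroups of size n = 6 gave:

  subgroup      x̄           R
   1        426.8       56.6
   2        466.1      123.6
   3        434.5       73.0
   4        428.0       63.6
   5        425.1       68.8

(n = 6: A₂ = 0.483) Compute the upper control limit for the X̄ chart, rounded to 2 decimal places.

X̄̄ = (426.8 + 466.1 + 434.5 + 428.0 + 425.1) / 5 = 2180.5000 / 5 = 436.1000
R̄ = (56.6 + 123.6 + 73.0 + 63.6 + 68.8) / 5 = 385.6000 / 5 = 77.1200
UCL = X̄̄ + A₂·R̄ = 436.1000 + 0.483 × 77.1200 = 473.3490

473.35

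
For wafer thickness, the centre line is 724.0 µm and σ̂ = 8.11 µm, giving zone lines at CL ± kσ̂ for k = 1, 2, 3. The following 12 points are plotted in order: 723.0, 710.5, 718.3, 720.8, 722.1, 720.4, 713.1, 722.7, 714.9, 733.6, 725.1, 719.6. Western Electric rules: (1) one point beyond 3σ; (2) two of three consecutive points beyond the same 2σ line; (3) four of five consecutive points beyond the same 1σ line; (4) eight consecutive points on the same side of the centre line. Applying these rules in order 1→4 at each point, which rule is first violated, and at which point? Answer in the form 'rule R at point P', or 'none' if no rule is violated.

rule 4 at point 8

Zone of each point (C = within 1σ̂, B = 1σ̂–2σ̂, A = 2σ̂–3σ̂, * = beyond 3σ̂; sign = side of CL): 1:-C, 2:-B, 3:-C, 4:-C, 5:-C, 6:-C, 7:-B, 8:-C, 9:-B, 10:+B, 11:+C, 12:-C
Rule 4 (eight consecutive points on the same side of the centre line) is satisfied at point 8.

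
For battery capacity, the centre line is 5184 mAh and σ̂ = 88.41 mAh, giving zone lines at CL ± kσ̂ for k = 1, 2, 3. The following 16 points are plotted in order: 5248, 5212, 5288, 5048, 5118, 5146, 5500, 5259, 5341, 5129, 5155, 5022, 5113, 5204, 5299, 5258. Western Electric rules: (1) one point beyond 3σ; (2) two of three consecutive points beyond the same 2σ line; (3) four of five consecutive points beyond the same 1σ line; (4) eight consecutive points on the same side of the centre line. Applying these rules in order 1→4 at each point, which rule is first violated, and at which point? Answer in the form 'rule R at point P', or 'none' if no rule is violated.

Zone of each point (C = within 1σ̂, B = 1σ̂–2σ̂, A = 2σ̂–3σ̂, * = beyond 3σ̂; sign = side of CL): 1:+C, 2:+C, 3:+B, 4:-B, 5:-C, 6:-C, 7:+*, 8:+C, 9:+B, 10:-C, 11:-C, 12:-B, 13:-C, 14:+C, 15:+B, 16:+C
Rule 1 (one point beyond the 3σ limits) is satisfied at point 7.

rule 1 at point 7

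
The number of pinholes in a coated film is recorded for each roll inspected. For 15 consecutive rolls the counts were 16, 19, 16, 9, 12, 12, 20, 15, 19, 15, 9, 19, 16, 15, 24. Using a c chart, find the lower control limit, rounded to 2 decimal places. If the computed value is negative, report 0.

3.83

c̄ = (16 + 19 + 16 + 9 + 12 + 12 + 20 + 15 + 19 + 15 + 9 + 19 + 16 + 15 + 24) / 15 = 236 / 15 = 15.7333
LCL = c̄ − 3√c̄ = 15.7333 − 3 × 3.9665 = 3.8338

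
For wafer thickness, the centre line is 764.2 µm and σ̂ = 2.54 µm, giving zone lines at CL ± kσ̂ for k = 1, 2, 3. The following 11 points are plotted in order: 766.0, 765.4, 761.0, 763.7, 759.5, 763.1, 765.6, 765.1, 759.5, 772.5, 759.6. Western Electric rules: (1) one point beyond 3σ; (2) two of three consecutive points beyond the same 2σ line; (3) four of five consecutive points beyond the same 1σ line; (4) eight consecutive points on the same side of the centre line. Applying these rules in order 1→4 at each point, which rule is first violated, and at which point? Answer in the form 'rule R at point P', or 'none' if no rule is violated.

Zone of each point (C = within 1σ̂, B = 1σ̂–2σ̂, A = 2σ̂–3σ̂, * = beyond 3σ̂; sign = side of CL): 1:+C, 2:+C, 3:-B, 4:-C, 5:-B, 6:-C, 7:+C, 8:+C, 9:-B, 10:+*, 11:-B
Rule 1 (one point beyond the 3σ limits) is satisfied at point 10.

rule 1 at point 10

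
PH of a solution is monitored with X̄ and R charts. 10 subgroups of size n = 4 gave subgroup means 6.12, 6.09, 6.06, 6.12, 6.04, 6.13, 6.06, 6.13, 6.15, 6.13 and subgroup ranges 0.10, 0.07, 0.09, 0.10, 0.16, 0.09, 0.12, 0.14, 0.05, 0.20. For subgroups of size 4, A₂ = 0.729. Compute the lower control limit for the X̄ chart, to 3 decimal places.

X̄̄ = (6.12 + 6.09 + 6.06 + 6.12 + 6.04 + 6.13 + 6.06 + 6.13 + 6.15 + 6.13) / 10 = 61.0300 / 10 = 6.1030
R̄ = (0.10 + 0.07 + 0.09 + 0.10 + 0.16 + 0.09 + 0.12 + 0.14 + 0.05 + 0.20) / 10 = 1.1200 / 10 = 0.1120
LCL = X̄̄ − A₂·R̄ = 6.1030 − 0.729 × 0.1120 = 6.0214

6.021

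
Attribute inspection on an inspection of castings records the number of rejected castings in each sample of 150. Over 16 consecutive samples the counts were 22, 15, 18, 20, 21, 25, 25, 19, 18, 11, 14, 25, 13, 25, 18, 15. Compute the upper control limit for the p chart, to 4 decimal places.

p̄ = Σdᵢ / (k·n) = 304 / (16 × 150) = 0.12667
UCL = p̄ + 3·√(p̄(1−p̄)/n) = 0.12667 + 3 × √(0.12667×0.87333/150) = 0.12667 + 3 × 0.02716 = 0.20814

0.2081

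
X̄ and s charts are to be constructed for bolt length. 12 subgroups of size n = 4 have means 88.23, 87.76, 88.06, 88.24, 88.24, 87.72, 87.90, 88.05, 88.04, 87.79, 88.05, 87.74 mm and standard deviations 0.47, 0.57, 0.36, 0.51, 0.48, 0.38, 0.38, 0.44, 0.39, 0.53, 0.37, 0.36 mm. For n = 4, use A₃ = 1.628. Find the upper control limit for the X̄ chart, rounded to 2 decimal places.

88.70

X̄̄ = (88.23 + 87.76 + 88.06 + 88.24 + 88.24 + 87.72 + 87.90 + 88.05 + 88.04 + 87.79 + 88.05 + 87.74) / 12 = 87.9850
s̄ = (0.47 + 0.57 + 0.36 + 0.51 + 0.48 + 0.38 + 0.38 + 0.44 + 0.39 + 0.53 + 0.37 + 0.36) / 12 = 0.4367
UCL = X̄̄ + A₃·s̄ = 87.9850 + 1.628 × 0.4367 = 88.6959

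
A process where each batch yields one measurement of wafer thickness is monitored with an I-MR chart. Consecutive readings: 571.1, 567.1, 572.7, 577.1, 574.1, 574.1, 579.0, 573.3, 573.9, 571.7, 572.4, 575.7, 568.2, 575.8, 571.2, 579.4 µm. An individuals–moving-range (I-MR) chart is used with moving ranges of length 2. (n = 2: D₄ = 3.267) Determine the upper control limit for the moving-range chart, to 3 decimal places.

Moving ranges: 4.0, 5.6, 4.4, 3.0, 0.0, 4.9, 5.7, 0.6, 2.2, 0.7, 3.3, 7.5, 7.6, 4.6, 8.2; M̄R̄ = 62.3000 / 15 = 4.1533
UCL_MR = D₄·M̄R̄ = 3.267 × 4.1533 = 13.5689

13.569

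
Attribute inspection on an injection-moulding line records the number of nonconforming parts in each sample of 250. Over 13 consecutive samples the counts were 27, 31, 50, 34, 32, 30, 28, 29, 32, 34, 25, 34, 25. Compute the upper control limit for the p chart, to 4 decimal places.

p̄ = Σdᵢ / (k·n) = 411 / (13 × 250) = 0.12646
UCL = p̄ + 3·√(p̄(1−p̄)/n) = 0.12646 + 3 × √(0.12646×0.87354/250) = 0.12646 + 3 × 0.02102 = 0.18952

0.1895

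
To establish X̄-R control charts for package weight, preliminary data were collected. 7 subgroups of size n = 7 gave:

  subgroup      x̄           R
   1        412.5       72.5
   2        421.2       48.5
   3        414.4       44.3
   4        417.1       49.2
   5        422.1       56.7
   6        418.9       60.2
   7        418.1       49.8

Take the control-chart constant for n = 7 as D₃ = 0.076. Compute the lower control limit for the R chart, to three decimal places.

R̄ = (72.5 + 48.5 + 44.3 + 49.2 + 56.7 + 60.2 + 49.8) / 7 = 381.2000 / 7 = 54.4571
LCL_R = D₃·R̄ = 0.076 × 54.4571 = 4.1387

4.139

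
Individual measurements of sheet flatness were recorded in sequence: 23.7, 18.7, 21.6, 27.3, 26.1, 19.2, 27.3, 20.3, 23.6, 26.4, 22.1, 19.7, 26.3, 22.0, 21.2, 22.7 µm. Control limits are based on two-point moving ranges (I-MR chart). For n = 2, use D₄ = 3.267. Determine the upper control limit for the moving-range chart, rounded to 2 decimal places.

Moving ranges: 5.0, 2.9, 5.7, 1.2, 6.9, 8.1, 7.0, 3.3, 2.8, 4.3, 2.4, 6.6, 4.3, 0.8, 1.5; M̄R̄ = 62.8000 / 15 = 4.1867
UCL_MR = D₄·M̄R̄ = 3.267 × 4.1867 = 13.6778

13.68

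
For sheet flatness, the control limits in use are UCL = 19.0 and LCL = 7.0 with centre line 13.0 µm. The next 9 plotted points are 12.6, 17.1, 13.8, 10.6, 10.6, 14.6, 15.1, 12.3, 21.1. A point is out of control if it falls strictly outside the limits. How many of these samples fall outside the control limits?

1

Compare each point to [7.0, 19.0]: sample 9 = 21.1 > UCL.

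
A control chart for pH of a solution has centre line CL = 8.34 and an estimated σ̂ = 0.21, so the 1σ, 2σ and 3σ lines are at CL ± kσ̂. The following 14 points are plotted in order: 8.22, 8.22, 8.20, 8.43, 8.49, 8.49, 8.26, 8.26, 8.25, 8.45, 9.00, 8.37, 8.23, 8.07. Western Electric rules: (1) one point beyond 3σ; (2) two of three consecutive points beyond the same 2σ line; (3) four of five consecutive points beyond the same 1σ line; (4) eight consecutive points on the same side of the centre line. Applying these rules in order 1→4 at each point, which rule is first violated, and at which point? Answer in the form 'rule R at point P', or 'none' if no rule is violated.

Zone of each point (C = within 1σ̂, B = 1σ̂–2σ̂, A = 2σ̂–3σ̂, * = beyond 3σ̂; sign = side of CL): 1:-C, 2:-C, 3:-C, 4:+C, 5:+C, 6:+C, 7:-C, 8:-C, 9:-C, 10:+C, 11:+*, 12:+C, 13:-C, 14:-B
Rule 1 (one point beyond the 3σ limits) is satisfied at point 11.

rule 1 at point 11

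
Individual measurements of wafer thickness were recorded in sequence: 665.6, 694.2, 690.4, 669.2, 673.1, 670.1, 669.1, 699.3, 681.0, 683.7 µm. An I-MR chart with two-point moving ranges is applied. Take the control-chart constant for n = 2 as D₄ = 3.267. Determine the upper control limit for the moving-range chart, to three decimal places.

40.910

Moving ranges: 28.6, 3.8, 21.2, 3.9, 3.0, 1.0, 30.2, 18.3, 2.7; M̄R̄ = 112.7000 / 9 = 12.5222
UCL_MR = D₄·M̄R̄ = 3.267 × 12.5222 = 40.9101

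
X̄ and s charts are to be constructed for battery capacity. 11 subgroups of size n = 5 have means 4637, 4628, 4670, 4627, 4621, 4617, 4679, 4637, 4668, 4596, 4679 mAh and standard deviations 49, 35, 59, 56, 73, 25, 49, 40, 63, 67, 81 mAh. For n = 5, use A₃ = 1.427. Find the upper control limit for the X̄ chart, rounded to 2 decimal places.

X̄̄ = (4637 + 4628 + 4670 + 4627 + 4621 + 4617 + 4679 + 4637 + 4668 + 4596 + 4679) / 11 = 4641.7273
s̄ = (49 + 35 + 59 + 56 + 73 + 25 + 49 + 40 + 63 + 67 + 81) / 11 = 54.2727
UCL = X̄̄ + A₃·s̄ = 4641.7273 + 1.427 × 54.2727 = 4719.1745

4719.17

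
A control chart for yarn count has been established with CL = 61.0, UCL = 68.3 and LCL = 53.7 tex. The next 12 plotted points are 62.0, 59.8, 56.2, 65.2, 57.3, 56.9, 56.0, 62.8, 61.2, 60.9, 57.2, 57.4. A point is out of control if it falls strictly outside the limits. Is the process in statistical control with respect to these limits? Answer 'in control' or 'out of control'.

All 12 points lie within [53.7, 68.3].

in control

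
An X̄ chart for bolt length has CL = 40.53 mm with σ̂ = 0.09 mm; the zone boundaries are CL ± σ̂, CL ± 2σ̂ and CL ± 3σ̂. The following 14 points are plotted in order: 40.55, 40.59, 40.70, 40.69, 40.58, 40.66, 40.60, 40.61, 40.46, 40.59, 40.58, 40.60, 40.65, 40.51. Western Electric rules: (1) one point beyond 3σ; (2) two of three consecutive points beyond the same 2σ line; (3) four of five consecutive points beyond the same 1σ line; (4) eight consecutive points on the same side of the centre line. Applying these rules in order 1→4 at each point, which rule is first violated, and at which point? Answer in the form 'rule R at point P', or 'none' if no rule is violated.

rule 4 at point 8

Zone of each point (C = within 1σ̂, B = 1σ̂–2σ̂, A = 2σ̂–3σ̂, * = beyond 3σ̂; sign = side of CL): 1:+C, 2:+C, 3:+B, 4:+B, 5:+C, 6:+B, 7:+C, 8:+C, 9:-C, 10:+C, 11:+C, 12:+C, 13:+B, 14:-C
Rule 4 (eight consecutive points on the same side of the centre line) is satisfied at point 8.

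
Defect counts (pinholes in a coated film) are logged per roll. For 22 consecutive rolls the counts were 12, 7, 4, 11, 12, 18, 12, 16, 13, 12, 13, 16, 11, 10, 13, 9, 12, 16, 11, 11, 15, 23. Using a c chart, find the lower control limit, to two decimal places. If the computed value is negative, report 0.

1.95

c̄ = (12 + 7 + 4 + 11 + 12 + 18 + 12 + 16 + 13 + 12 + 13 + 16 + 11 + 10 + 13 + 9 + 12 + 16 + 11 + 11 + 15 + 23) / 22 = 277 / 22 = 12.5909
LCL = c̄ − 3√c̄ = 12.5909 − 3 × 3.5484 = 1.9458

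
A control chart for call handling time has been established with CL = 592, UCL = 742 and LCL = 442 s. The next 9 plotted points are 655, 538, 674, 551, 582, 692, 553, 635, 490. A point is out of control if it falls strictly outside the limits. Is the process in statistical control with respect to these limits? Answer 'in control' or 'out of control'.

All 9 points lie within [442, 742].

in control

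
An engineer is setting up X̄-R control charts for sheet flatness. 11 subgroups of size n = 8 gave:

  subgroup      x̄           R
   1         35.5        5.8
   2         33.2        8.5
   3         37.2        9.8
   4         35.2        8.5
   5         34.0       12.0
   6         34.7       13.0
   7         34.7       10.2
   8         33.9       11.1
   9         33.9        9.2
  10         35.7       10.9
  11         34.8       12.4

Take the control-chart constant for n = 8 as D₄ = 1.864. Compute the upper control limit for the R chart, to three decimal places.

R̄ = (5.8 + 8.5 + 9.8 + 8.5 + 12.0 + 13.0 + 10.2 + 11.1 + 9.2 + 10.9 + 12.4) / 11 = 111.4000 / 11 = 10.1273
UCL_R = D₄·R̄ = 1.864 × 10.1273 = 18.8772

18.877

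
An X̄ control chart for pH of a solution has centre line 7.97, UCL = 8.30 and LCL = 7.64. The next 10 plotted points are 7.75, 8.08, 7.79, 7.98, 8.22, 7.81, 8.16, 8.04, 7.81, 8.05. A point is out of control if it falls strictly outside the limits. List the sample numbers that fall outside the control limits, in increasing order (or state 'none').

none

All 10 points lie within [7.64, 8.30].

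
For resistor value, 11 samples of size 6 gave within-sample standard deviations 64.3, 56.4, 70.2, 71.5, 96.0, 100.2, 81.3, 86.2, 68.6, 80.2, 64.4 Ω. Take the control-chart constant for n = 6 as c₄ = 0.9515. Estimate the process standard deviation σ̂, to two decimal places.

s̄ = (64.3 + 56.4 + 70.2 + 71.5 + 96.0 + 100.2 + 81.3 + 86.2 + 68.6 + 80.2 + 64.4) / 11 = 76.3000
σ̂ = s̄ / c₄ = 76.3000 / 0.9515 = 80.1892

80.19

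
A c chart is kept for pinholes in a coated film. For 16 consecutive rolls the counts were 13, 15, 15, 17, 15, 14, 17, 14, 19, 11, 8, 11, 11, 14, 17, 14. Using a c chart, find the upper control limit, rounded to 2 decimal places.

c̄ = (13 + 15 + 15 + 17 + 15 + 14 + 17 + 14 + 19 + 11 + 8 + 11 + 11 + 14 + 17 + 14) / 16 = 225 / 16 = 14.0625
UCL = c̄ + 3√c̄ = 14.0625 + 3 × √14.0625 = 14.0625 + 3 × 3.7500 = 25.3125

25.31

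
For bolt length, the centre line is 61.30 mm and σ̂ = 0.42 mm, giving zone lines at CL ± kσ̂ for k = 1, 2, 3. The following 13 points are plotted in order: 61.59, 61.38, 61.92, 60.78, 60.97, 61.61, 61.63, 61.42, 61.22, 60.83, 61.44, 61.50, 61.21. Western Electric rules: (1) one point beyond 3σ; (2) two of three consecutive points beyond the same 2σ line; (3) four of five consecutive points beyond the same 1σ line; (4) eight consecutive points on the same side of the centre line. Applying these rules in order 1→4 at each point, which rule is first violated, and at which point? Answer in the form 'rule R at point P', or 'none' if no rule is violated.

Zone of each point (C = within 1σ̂, B = 1σ̂–2σ̂, A = 2σ̂–3σ̂, * = beyond 3σ̂; sign = side of CL): 1:+C, 2:+C, 3:+B, 4:-B, 5:-C, 6:+C, 7:+C, 8:+C, 9:-C, 10:-B, 11:+C, 12:+C, 13:-C
No rule fires across all 13 points.

none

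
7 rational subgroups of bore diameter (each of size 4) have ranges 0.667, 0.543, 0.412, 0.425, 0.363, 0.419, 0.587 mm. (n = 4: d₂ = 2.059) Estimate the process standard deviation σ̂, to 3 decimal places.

R̄ = (0.667 + 0.543 + 0.412 + 0.425 + 0.363 + 0.419 + 0.587) / 7 = 0.4880
σ̂ = R̄ / d₂ = 0.4880 / 2.059 = 0.2370

0.237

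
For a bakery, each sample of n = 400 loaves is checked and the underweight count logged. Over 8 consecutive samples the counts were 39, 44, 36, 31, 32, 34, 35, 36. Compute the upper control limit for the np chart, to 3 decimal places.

53.019

p̄ = Σdᵢ / (k·n) = 287 / (8 × 400) = 0.08969
UCL = np̄ + 3·√(np̄(1−p̄)) = 35.8750 + 3 × √(35.8750×0.91031) = 35.8750 + 3 × 5.7147 = 53.0190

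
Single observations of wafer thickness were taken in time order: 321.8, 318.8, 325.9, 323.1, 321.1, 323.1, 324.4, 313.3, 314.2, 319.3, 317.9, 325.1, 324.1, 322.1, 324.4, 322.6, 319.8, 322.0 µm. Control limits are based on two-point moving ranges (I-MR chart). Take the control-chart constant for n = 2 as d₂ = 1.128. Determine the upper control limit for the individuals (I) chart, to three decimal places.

X̄ = (321.8 + 318.8 + 325.9 + 323.1 + 321.1 + 323.1 + 324.4 + 313.3 + 314.2 + 319.3 + 317.9 + 325.1 + 324.1 + 322.1 + 324.4 + 322.6 + 319.8 + 322.0) / 18 = 321.2778
Moving ranges: 3.0, 7.1, 2.8, 2.0, 2.0, 1.3, 11.1, 0.9, 5.1, 1.4, 7.2, 1.0, 2.0, 2.3, 1.8, 2.8, 2.2; M̄R̄ = 56.0000 / 17 = 3.2941
UCL = X̄ + 3·M̄R̄/d₂ = 321.2778 + 3 × 3.2941 / 1.128 = 330.0387

330.039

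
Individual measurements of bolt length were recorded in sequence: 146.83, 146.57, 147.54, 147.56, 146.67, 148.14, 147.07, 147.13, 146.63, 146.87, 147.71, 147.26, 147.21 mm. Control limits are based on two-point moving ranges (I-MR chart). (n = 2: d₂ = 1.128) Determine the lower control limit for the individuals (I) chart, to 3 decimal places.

X̄ = (146.83 + 146.57 + 147.54 + 147.56 + 146.67 + 148.14 + 147.07 + 147.13 + 146.63 + 146.87 + 147.71 + 147.26 + 147.21) / 13 = 147.1685
Moving ranges: 0.26, 0.97, 0.02, 0.89, 1.47, 1.07, 0.06, 0.50, 0.24, 0.84, 0.45, 0.05; M̄R̄ = 6.8200 / 12 = 0.5683
LCL = X̄ − 3·M̄R̄/d₂ = 147.1685 − 3 × 0.5683 / 1.128 = 145.6569

145.657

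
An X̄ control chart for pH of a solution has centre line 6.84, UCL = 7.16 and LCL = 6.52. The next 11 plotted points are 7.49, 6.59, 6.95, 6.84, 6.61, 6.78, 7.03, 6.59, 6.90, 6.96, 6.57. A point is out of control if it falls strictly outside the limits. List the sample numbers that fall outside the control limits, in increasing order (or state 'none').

1

Compare each point to [6.52, 7.16]: sample 1 = 7.49 > UCL.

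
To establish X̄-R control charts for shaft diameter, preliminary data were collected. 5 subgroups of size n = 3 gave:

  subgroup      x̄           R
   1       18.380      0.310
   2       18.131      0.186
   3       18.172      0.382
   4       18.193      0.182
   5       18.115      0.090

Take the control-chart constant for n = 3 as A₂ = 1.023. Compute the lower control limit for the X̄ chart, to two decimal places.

17.96

X̄̄ = (18.380 + 18.131 + 18.172 + 18.193 + 18.115) / 5 = 90.9910 / 5 = 18.1982
R̄ = (0.310 + 0.186 + 0.382 + 0.182 + 0.090) / 5 = 1.1500 / 5 = 0.2300
LCL = X̄̄ − A₂·R̄ = 18.1982 − 1.023 × 0.2300 = 17.9629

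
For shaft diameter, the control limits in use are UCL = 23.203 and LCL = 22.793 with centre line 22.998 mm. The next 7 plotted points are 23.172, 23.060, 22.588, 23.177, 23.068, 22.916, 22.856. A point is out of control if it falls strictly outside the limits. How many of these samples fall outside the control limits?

Compare each point to [22.793, 23.203]: sample 3 = 22.588 < LCL.

1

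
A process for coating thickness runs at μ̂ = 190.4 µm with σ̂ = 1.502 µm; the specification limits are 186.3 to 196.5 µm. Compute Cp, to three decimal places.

1.132

Cp = (USL − LSL) / (6σ̂) = (196.5 − 186.3) / (6 × 1.502) = 10.2000 / 9.0120 = 1.1318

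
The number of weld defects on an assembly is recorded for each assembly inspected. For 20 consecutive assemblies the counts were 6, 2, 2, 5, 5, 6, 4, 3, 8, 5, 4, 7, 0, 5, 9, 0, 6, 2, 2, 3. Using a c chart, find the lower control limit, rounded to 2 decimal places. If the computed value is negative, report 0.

c̄ = (6 + 2 + 2 + 5 + 5 + 6 + 4 + 3 + 8 + 5 + 4 + 7 + 0 + 5 + 9 + 0 + 6 + 2 + 2 + 3) / 20 = 84 / 20 = 4.2000
LCL = c̄ − 3√c̄ = 4.2000 − 3 × 2.0494 = -1.9482 → 0 (cannot be negative)

0.00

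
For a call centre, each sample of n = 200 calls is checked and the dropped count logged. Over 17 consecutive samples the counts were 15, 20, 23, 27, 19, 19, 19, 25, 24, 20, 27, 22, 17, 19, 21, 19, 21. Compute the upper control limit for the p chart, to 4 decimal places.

0.1700

p̄ = Σdᵢ / (k·n) = 357 / (17 × 200) = 0.10500
UCL = p̄ + 3·√(p̄(1−p̄)/n) = 0.10500 + 3 × √(0.10500×0.89500/200) = 0.10500 + 3 × 0.02168 = 0.17003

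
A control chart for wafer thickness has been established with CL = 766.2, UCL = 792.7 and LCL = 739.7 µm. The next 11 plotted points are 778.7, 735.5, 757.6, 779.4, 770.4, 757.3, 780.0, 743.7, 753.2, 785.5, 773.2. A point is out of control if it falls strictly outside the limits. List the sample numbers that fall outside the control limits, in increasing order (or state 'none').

2

Compare each point to [739.7, 792.7]: sample 2 = 735.5 < LCL.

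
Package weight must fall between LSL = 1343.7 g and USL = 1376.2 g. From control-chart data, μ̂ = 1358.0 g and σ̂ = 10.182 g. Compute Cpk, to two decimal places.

Cpu = (USL − μ̂) / (3σ̂) = (1376.2 − 1358.0) / (3 × 10.182) = 0.5958; Cpl = (μ̂ − LSL) / (3σ̂) = (1358.0 − 1343.7) / (3 × 10.182) = 0.4681; Cpk = min(Cpu, Cpl) = 0.4681

0.47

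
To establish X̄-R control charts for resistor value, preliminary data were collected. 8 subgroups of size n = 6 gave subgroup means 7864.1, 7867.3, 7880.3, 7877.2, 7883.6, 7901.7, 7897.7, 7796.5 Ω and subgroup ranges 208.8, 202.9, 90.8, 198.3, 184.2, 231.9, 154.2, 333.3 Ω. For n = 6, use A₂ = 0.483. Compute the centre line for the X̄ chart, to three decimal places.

7871.050

X̄̄ = (7864.1 + 7867.3 + 7880.3 + 7877.2 + 7883.6 + 7901.7 + 7897.7 + 7796.5) / 8 = 62968.4000 / 8 = 7871.0500
CL = X̄̄ = 7871.0500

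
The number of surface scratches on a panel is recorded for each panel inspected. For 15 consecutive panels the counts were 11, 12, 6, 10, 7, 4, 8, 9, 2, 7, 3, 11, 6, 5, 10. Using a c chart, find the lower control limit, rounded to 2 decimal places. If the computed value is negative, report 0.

c̄ = (11 + 12 + 6 + 10 + 7 + 4 + 8 + 9 + 2 + 7 + 3 + 11 + 6 + 5 + 10) / 15 = 111 / 15 = 7.4000
LCL = c̄ − 3√c̄ = 7.4000 − 3 × 2.7203 = -0.7609 → 0 (cannot be negative)

0.00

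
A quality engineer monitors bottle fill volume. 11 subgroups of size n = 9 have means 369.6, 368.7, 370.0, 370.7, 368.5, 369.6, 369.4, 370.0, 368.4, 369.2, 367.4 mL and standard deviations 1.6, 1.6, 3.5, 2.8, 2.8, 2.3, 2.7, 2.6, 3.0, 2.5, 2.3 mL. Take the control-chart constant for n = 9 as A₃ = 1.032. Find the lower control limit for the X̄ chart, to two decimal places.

X̄̄ = (369.6 + 368.7 + 370.0 + 370.7 + 368.5 + 369.6 + 369.4 + 370.0 + 368.4 + 369.2 + 367.4) / 11 = 369.2273
s̄ = (1.6 + 1.6 + 3.5 + 2.8 + 2.8 + 2.3 + 2.7 + 2.6 + 3.0 + 2.5 + 2.3) / 11 = 2.5182
LCL = X̄̄ − A₃·s̄ = 369.2273 − 1.032 × 2.5182 = 366.6285

366.63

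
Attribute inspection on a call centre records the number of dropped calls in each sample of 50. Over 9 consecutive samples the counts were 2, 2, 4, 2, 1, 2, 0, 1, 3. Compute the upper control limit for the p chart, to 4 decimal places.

p̄ = Σdᵢ / (k·n) = 17 / (9 × 50) = 0.03778
UCL = p̄ + 3·√(p̄(1−p̄)/n) = 0.03778 + 3 × √(0.03778×0.96222/50) = 0.03778 + 3 × 0.02696 = 0.11867

0.1187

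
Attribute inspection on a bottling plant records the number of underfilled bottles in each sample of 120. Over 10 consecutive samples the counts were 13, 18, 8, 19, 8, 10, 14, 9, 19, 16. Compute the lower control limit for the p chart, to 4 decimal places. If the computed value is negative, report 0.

p̄ = Σdᵢ / (k·n) = 134 / (10 × 120) = 0.11167
LCL = p̄ − 3·√(p̄(1−p̄)/n) = 0.11167 − 3 × 0.02875 = 0.02541

0.0254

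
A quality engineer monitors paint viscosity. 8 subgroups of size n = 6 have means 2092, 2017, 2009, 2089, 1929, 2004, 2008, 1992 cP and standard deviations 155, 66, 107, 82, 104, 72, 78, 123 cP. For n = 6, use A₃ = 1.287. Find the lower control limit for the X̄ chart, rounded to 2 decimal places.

X̄̄ = (2092 + 2017 + 2009 + 2089 + 1929 + 2004 + 2008 + 1992) / 8 = 2017.5000
s̄ = (155 + 66 + 107 + 82 + 104 + 72 + 78 + 123) / 8 = 98.3750
LCL = X̄̄ − A₃·s̄ = 2017.5000 − 1.287 × 98.3750 = 1890.8914

1890.89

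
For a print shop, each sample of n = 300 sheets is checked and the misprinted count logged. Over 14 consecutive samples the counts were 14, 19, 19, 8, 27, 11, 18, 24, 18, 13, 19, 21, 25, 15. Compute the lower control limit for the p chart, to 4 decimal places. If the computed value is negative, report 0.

p̄ = Σdᵢ / (k·n) = 251 / (14 × 300) = 0.05976
LCL = p̄ − 3·√(p̄(1−p̄)/n) = 0.05976 − 3 × 0.01369 = 0.01870

0.0187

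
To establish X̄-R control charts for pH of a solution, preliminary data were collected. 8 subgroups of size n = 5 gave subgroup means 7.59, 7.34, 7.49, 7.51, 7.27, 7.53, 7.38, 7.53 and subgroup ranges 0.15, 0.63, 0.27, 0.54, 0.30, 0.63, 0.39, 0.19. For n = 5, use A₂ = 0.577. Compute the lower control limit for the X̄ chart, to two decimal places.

X̄̄ = (7.59 + 7.34 + 7.49 + 7.51 + 7.27 + 7.53 + 7.38 + 7.53) / 8 = 59.6400 / 8 = 7.4550
R̄ = (0.15 + 0.63 + 0.27 + 0.54 + 0.30 + 0.63 + 0.39 + 0.19) / 8 = 3.1000 / 8 = 0.3875
LCL = X̄̄ − A₂·R̄ = 7.4550 − 0.577 × 0.3875 = 7.2314

7.23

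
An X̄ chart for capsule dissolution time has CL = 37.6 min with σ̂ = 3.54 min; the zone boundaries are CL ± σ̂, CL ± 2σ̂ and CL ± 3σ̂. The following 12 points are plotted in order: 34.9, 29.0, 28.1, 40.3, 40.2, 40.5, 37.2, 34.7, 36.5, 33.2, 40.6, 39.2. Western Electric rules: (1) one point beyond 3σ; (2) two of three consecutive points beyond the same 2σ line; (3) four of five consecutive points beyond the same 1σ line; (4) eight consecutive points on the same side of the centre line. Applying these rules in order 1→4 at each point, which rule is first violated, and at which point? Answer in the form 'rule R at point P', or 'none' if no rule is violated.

rule 2 at point 3

Zone of each point (C = within 1σ̂, B = 1σ̂–2σ̂, A = 2σ̂–3σ̂, * = beyond 3σ̂; sign = side of CL): 1:-C, 2:-A, 3:-A, 4:+C, 5:+C, 6:+C, 7:-C, 8:-C, 9:-C, 10:-B, 11:+C, 12:+C
Rule 2 (two of three consecutive points beyond the same 2σ limit) is satisfied at point 3.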